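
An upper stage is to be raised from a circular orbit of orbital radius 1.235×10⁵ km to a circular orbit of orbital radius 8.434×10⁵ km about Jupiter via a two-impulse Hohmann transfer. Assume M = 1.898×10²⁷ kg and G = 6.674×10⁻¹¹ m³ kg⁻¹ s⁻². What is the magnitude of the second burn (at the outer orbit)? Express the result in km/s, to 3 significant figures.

Δv ≈ 6.06 km/s

μ = GM = 6.674×10⁻¹¹ × 1.898×10²⁷ = 1.267×10¹⁷ m³/s².
r₁ = 1.235×10⁵ km = 1.235×10⁸ m.
r₂ = 8.434×10⁵ km = 8.434×10⁸ m.
Transfer ellipse a_t = (r₁ + r₂)/2 = 4.834×10⁸ m.
At r₁: circular v_c1 = √(μ/r₁) = 32030 m/s; transfer-perijove v_p = √[μ(2/r₁ − 1/a_t)] = 42300 m/s.
At r₂: circular v_c2 = √(μ/r₂) = 12260 m/s; transfer-apojove v_a = √[μ(2/r₂ − 1/a_t)] = 6194 m/s.
Δv₂ = v_c2 − v_a = 6061 m/s.
= 6.061 km/s.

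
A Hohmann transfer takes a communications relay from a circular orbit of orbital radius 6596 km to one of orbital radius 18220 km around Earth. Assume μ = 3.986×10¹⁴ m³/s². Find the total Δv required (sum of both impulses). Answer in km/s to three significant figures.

r₁ = 6596 km = 6.596×10⁶ m.
r₂ = 18220 km = 1.822×10⁷ m.
Transfer ellipse a_t = (r₁ + r₂)/2 = 1.241×10⁷ m.
At r₁: circular v_c1 = √(μ/r₁) = 7774 m/s; transfer-perigee v_p = √[μ(2/r₁ − 1/a_t)] = 9420 m/s.
Δv₁ = v_p − v_c1 = 1646 m/s.
At r₂: circular v_c2 = √(μ/r₂) = 4677 m/s; transfer-apogee v_a = √[μ(2/r₂ − 1/a_t)] = 3410 m/s.
Δv₂ = v_c2 − v_a = 1267 m/s.
Total Δv = Δv₁ + Δv₂ = 2913 m/s = 2.913 km/s.

Δv_total ≈ 2.91 km/s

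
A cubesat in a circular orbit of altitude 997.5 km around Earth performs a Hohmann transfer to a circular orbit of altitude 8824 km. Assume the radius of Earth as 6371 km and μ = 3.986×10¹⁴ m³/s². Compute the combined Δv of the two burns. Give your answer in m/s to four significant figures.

r₁ = 6371 + 997.5 = 7368.5 km = 7.3685×10⁶ m.
r₂ = 6371 + 8824 = 15195 km = 1.5195×10⁷ m.
Transfer ellipse a_t = (r₁ + r₂)/2 = 1.128×10⁷ m.
At r₁: circular v_c1 = √(μ/r₁) = 7355 m/s; transfer-perigee v_p = √[μ(2/r₁ − 1/a_t)] = 8536 m/s.
Δv₁ = v_p − v_c1 = 1181 m/s.
At r₂: circular v_c2 = √(μ/r₂) = 5122 m/s; transfer-apogee v_a = √[μ(2/r₂ − 1/a_t)] = 4139 m/s.
Δv₂ = v_c2 − v_a = 982.5 m/s.
Total Δv = Δv₁ + Δv₂ = 2163 m/s.

Δv_total ≈ 2163 m/s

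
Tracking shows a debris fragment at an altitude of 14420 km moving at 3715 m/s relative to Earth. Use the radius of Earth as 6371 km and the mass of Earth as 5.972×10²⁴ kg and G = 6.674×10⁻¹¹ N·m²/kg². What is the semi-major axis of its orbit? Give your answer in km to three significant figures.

μ = GM = 6.674×10⁻¹¹ × 5.972×10²⁴ = 3.986×10¹⁴ m³/s².
r = 6371 + 14420 = 20791 km = 2.079×10⁷ m.
Specific orbital energy ε = v²/2 − μ/r = (3715)²/2 − 3.986×10¹⁴/2.079×10⁷ = -1.227×10⁷ J/kg.
Since ε = −μ/(2a), a = −μ/(2ε) = 1.624×10⁷ m = 16242 km.

a ≈ 16200 km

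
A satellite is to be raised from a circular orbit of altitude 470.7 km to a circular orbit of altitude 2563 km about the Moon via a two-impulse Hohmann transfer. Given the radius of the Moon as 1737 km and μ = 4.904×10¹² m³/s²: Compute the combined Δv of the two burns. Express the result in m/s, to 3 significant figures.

Δv_total ≈ 411 m/s

r₁ = 1737 + 470.7 = 2207.7 km = 2.2077×10⁶ m.
r₂ = 1737 + 2563 = 4300.0 km = 4.3000×10⁶ m.
Transfer ellipse a_t = (r₁ + r₂)/2 = 3.254×10⁶ m.
At r₁: circular v_c1 = √(μ/r₁) = 1490 m/s; transfer-perilune v_p = √[μ(2/r₁ − 1/a_t)] = 1713 m/s.
Δv₁ = v_p − v_c1 = 222.9 m/s.
At r₂: circular v_c2 = √(μ/r₂) = 1068 m/s; transfer-apolune v_a = √[μ(2/r₂ − 1/a_t)] = 879.7 m/s.
Δv₂ = v_c2 − v_a = 188.3 m/s.
Total Δv = Δv₁ + Δv₂ = 411.2 m/s.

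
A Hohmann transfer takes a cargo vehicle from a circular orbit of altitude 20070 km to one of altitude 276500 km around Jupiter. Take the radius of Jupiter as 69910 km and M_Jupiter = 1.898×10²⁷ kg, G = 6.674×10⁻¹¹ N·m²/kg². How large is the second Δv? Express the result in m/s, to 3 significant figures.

Δv ≈ 6840 m/s

μ = GM = 6.674×10⁻¹¹ × 1.898×10²⁷ = 1.267×10¹⁷ m³/s².
r₁ = 69910 + 20070 = 89980 km = 8.9980×10⁷ m.
r₂ = 69910 + 276500 = 346410 km = 3.4641×10⁸ m.
Transfer ellipse a_t = (r₁ + r₂)/2 = 2.182×10⁸ m.
At r₁: circular v_c1 = √(μ/r₁) = 37520 m/s; transfer-perijove v_p = √[μ(2/r₁ − 1/a_t)] = 47280 m/s.
At r₂: circular v_c2 = √(μ/r₂) = 19120 m/s; transfer-apojove v_a = √[μ(2/r₂ − 1/a_t)] = 12280 m/s.
Δv₂ = v_c2 − v_a = 6843 m/s.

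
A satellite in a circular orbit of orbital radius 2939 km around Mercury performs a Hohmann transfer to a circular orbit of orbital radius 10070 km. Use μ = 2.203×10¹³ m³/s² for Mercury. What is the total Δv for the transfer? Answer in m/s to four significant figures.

Δv_total ≈ 1154 m/s

r₁ = 2939 km = 2.939×10⁶ m.
r₂ = 10070 km = 1.007×10⁷ m.
Transfer ellipse a_t = (r₁ + r₂)/2 = 6.504×10⁶ m.
At r₁: circular v_c1 = √(μ/r₁) = 2738 m/s; transfer-periherm v_p = √[μ(2/r₁ − 1/a_t)] = 3407 m/s.
Δv₁ = v_p − v_c1 = 668.7 m/s.
At r₂: circular v_c2 = √(μ/r₂) = 1479 m/s; transfer-apoherm v_a = √[μ(2/r₂ − 1/a_t)] = 994.2 m/s.
Δv₂ = v_c2 − v_a = 484.9 m/s.
Total Δv = Δv₁ + Δv₂ = 1154 m/s.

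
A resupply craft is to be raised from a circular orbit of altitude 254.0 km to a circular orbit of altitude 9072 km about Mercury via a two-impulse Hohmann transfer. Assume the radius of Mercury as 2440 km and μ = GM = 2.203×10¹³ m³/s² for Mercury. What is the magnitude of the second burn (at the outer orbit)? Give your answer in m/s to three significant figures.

Δv ≈ 531 m/s

r₁ = 2440 + 254.0 = 2694.0 km = 2.6940×10⁶ m.
r₂ = 2440 + 9072 = 11512 km = 1.1512×10⁷ m.
Transfer ellipse a_t = (r₁ + r₂)/2 = 7.103×10⁶ m.
At r₁: circular v_c1 = √(μ/r₁) = 2860 m/s; transfer-periherm v_p = √[μ(2/r₁ − 1/a_t)] = 3641 m/s.
At r₂: circular v_c2 = √(μ/r₂) = 1383 m/s; transfer-apoherm v_a = √[μ(2/r₂ − 1/a_t)] = 851.9 m/s.
Δv₂ = v_c2 − v_a = 531.4 m/s.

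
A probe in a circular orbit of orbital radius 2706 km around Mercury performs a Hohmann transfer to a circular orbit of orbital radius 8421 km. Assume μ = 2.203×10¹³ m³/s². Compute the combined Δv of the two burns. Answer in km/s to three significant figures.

r₁ = 2706 km = 2.706×10⁶ m.
r₂ = 8421 km = 8.421×10⁶ m.
Transfer ellipse a_t = (r₁ + r₂)/2 = 5.564×10⁶ m.
At r₁: circular v_c1 = √(μ/r₁) = 2853 m/s; transfer-periherm v_p = √[μ(2/r₁ − 1/a_t)] = 3510 m/s.
Δv₁ = v_p − v_c1 = 657.1 m/s.
At r₂: circular v_c2 = √(μ/r₂) = 1617 m/s; transfer-apoherm v_a = √[μ(2/r₂ − 1/a_t)] = 1128 m/s.
Δv₂ = v_c2 − v_a = 489.4 m/s.
Total Δv = Δv₁ + Δv₂ = 1146 m/s = 1.146 km/s.

Δv_total ≈ 1.15 km/s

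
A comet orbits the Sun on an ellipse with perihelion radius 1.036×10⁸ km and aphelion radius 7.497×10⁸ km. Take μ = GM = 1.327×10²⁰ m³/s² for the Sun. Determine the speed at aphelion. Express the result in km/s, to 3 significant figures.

Semi-major axis a = (r_p + r_a)/2 = 4.2665×10⁸ km = 4.266×10¹¹ m.
Vis-viva: v² = μ(2/r − 1/a) = 1.327×10²⁰ × (2.668×10⁻¹² − 2.344×10⁻¹²) = 4.298×10⁷ m²/s².
v = 6556 m/s = 6.556 km/s.

v ≈ 6.56 km/s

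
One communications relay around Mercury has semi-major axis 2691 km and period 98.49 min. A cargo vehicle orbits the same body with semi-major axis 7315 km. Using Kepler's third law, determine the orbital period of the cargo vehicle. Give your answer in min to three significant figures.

T₂ ≈ 441 min

Kepler's third law: T² ∝ a³, so T₂ = T₁ (a₂/a₁)^(3/2).
a₂/a₁ = 2.718, (a₂/a₁)^(3/2) = 4.482.
T₂ = 98.49 × 4.482 = 441.4 min.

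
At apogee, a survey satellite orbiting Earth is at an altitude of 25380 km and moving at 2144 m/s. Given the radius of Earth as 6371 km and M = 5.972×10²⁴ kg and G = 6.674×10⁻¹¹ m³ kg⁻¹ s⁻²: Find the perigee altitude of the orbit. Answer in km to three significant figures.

μ = GM = 6.674×10⁻¹¹ × 5.972×10²⁴ = 3.986×10¹⁴ m³/s².
r_a = 6371 + 25380 = 31751 km = 3.175×10⁷ m.
Specific energy ε = v²/2 − μ/r = -1.025×10⁷ J/kg, so a = −μ/(2ε) = 1.943×10⁷ m.
The apsides satisfy r_p + r_a = 2a, so the perigee radius is 2a − r_a = 7.116×10⁶ m = 7116.3 km.
Perigee altitude = 7116.3 − 6371 = 745.32 km.

perigee altitude ≈ 745 km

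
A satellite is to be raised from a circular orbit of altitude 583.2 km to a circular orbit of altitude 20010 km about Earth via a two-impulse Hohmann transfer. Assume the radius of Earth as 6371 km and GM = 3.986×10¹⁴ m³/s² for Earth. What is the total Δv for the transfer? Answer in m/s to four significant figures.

Δv_total ≈ 3330 m/s

r₁ = 6371 + 583.2 = 6954.2 km = 6.9542×10⁶ m.
r₂ = 6371 + 20010 = 26381 km = 2.6381×10⁷ m.
Transfer ellipse a_t = (r₁ + r₂)/2 = 1.667×10⁷ m.
At r₁: circular v_c1 = √(μ/r₁) = 7571 m/s; transfer-perigee v_p = √[μ(2/r₁ − 1/a_t)] = 9525 m/s.
Δv₁ = v_p − v_c1 = 1954 m/s.
At r₂: circular v_c2 = √(μ/r₂) = 3887 m/s; transfer-apogee v_a = √[μ(2/r₂ − 1/a_t)] = 2511 m/s.
Δv₂ = v_c2 − v_a = 1376 m/s.
Total Δv = Δv₁ + Δv₂ = 3330 m/s.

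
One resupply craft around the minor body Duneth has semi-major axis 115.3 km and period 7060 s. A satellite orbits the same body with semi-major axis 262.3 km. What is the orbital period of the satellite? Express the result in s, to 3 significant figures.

T₂ ≈ 24200 s

Kepler's third law: T² ∝ a³, so T₂ = T₁ (a₂/a₁)^(3/2).
a₂/a₁ = 2.275, (a₂/a₁)^(3/2) = 3.431.
T₂ = 7060 × 3.431 = 24220 s.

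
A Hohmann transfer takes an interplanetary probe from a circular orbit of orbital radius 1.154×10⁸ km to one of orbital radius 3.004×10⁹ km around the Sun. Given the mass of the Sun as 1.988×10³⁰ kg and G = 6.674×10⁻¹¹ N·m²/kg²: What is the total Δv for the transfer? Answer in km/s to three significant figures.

μ = GM = 6.674×10⁻¹¹ × 1.988×10³⁰ = 1.327×10²⁰ m³/s².
r₁ = 1.154×10⁸ km = 1.154×10¹¹ m.
r₂ = 3.004×10⁹ km = 3.004×10¹² m.
Transfer ellipse a_t = (r₁ + r₂)/2 = 1.560×10¹² m.
At r₁: circular v_c1 = √(μ/r₁) = 33910 m/s; transfer-perihelion v_p = √[μ(2/r₁ − 1/a_t)] = 47060 m/s.
Δv₁ = v_p − v_c1 = 13150 m/s.
At r₂: circular v_c2 = √(μ/r₂) = 6646 m/s; transfer-aphelion v_a = √[μ(2/r₂ − 1/a_t)] = 1808 m/s.
Δv₂ = v_c2 − v_a = 4838 m/s.
Total Δv = Δv₁ + Δv₂ = 17990 m/s = 17.99 km/s.

Δv_total ≈ 18.0 km/s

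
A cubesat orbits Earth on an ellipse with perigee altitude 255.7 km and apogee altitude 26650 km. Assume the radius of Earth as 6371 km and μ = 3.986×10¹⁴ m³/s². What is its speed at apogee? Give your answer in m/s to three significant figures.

r_p = 6371 + 255.7 = 6626.7 km = 6.6267×10⁶ m.
r_a = 6371 + 26650 = 33021 km = 3.3021×10⁷ m.
Semi-major axis a = (r_p + r_a)/2 = 19824 km = 1.982×10⁷ m.
Vis-viva: v² = μ(2/r − 1/a) = 3.986×10¹⁴ × (6.057×10⁻⁸ − 5.044×10⁻⁸) = 4.035×10⁶ m²/s².
v = 2009 m/s.

v ≈ 2010 m/s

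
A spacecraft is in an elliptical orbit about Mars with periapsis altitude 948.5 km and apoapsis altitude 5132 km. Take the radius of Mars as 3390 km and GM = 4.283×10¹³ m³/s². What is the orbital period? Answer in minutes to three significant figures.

r_p = 3390 + 948.5 = 4338.5 km = 4.3385×10⁶ m.
r_a = 3390 + 5132 = 8522.0 km = 8.5220×10⁶ m.
Semi-major axis a = (r_p + r_a)/2 = (4338.5 + 8522.0)/2 = 6430.2 km = 6.430×10⁶ m.
By Kepler's third law T = 2π√(a³/μ) = 2π × 2.492×10³ = 1.565×10⁴ s.
= 260.9 minutes.

T ≈ 261 minutes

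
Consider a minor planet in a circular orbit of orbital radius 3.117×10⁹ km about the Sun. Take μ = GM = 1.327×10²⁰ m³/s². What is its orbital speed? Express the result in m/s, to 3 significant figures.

v ≈ 6520 m/s

r = 3.117×10⁹ km = 3.117×10¹² m.
For a circular orbit v = √(μ/r) = √(1.327×10²⁰ / 3.117×10¹²) = √(4.257×10⁷) = 6525 m/s.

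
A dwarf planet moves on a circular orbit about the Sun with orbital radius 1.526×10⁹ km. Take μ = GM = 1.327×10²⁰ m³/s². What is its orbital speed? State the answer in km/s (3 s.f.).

r = 1.526×10⁹ km = 1.526×10¹² m.
For a circular orbit v = √(μ/r) = √(1.327×10²⁰ / 1.526×10¹²) = √(8.696×10⁷) = 9325 m/s.
That is 9.325 km/s.

v ≈ 9.33 km/s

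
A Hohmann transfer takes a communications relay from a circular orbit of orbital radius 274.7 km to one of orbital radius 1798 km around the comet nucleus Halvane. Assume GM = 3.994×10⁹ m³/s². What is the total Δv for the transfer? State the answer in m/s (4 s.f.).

Δv_total ≈ 61.11 m/s

r₁ = 274.7 km = 2.747×10⁵ m.
r₂ = 1798 km = 1.798×10⁶ m.
Transfer ellipse a_t = (r₁ + r₂)/2 = 1.036×10⁶ m.
At r₁: circular v_c1 = √(μ/r₁) = 120.6 m/s; transfer-periapsis v_p = √[μ(2/r₁ − 1/a_t)] = 158.8 m/s.
Δv₁ = v_p − v_c1 = 38.24 m/s.
At r₂: circular v_c2 = √(μ/r₂) = 47.13 m/s; transfer-apoapsis v_a = √[μ(2/r₂ − 1/a_t)] = 24.27 m/s.
Δv₂ = v_c2 − v_a = 22.87 m/s.
Total Δv = Δv₁ + Δv₂ = 61.11 m/s.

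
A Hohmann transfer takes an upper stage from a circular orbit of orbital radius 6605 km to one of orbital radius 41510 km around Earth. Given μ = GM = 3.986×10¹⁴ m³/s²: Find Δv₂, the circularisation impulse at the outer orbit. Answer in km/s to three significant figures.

r₁ = 6605 km = 6.605×10⁶ m.
r₂ = 41510 km = 4.151×10⁷ m.
Transfer ellipse a_t = (r₁ + r₂)/2 = 2.406×10⁷ m.
At r₁: circular v_c1 = √(μ/r₁) = 7768 m/s; transfer-perigee v_p = √[μ(2/r₁ − 1/a_t)] = 10200 m/s.
At r₂: circular v_c2 = √(μ/r₂) = 3099 m/s; transfer-apogee v_a = √[μ(2/r₂ − 1/a_t)] = 1624 m/s.
Δv₂ = v_c2 − v_a = 1475 m/s.
= 1.475 km/s.

Δv ≈ 1.48 km/s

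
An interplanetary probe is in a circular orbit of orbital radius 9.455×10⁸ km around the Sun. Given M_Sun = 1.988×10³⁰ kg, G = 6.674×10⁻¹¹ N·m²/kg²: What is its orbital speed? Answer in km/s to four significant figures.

μ = GM = 6.674×10⁻¹¹ × 1.988×10³⁰ = 1.327×10²⁰ m³/s².
r = 9.455×10⁸ km = 9.455×10¹¹ m.
For a circular orbit v = √(μ/r) = √(1.327×10²⁰ / 9.455×10¹¹) = √(1.403×10⁸) = 11850 m/s.
That is 11.85 km/s.

v ≈ 11.85 km/s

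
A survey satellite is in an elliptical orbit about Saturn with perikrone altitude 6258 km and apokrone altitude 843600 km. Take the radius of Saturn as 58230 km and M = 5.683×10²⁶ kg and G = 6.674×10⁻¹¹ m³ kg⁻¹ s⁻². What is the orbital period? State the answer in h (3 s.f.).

T ≈ 95.2 h

μ = GM = 6.674×10⁻¹¹ × 5.683×10²⁶ = 3.793×10¹⁶ m³/s².
r_p = 58230 + 6258 = 64488 km = 6.4488×10⁷ m.
r_a = 58230 + 843600 = 901830 km = 9.0183×10⁸ m.
Semi-major axis a = (r_p + r_a)/2 = (64488 + 9.0183×10⁵)/2 = 4.8316×10⁵ km = 4.832×10⁸ m.
By Kepler's third law T = 2π√(a³/μ) = 2π × 5.453×10⁴ = 3.426×10⁵ s.
= 95.18 h.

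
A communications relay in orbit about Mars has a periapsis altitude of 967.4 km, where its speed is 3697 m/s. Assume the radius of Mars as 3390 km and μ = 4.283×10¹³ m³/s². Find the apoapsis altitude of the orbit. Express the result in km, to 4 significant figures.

apoapsis altitude ≈ 6551 km

r_p = 3390 + 967.4 = 4357.4 km = 4.357×10⁶ m.
Specific energy ε = v²/2 − μ/r = -2.995×10⁶ J/kg, so a = −μ/(2ε) = 7.149×10⁶ m.
The apsides satisfy r_p + r_a = 2a, so the apoapsis radius is 2a − r_p = 9.941×10⁶ m = 9941.4 km.
Apoapsis altitude = 9941.4 − 3390 = 6551.4 km.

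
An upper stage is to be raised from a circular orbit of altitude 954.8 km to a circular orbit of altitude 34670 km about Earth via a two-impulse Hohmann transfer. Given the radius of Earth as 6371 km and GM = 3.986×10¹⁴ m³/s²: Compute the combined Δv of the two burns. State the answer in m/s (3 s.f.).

Δv_total ≈ 3630 m/s

r₁ = 6371 + 954.8 = 7325.8 km = 7.3258×10⁶ m.
r₂ = 6371 + 34670 = 41041 km = 4.1041×10⁷ m.
Transfer ellipse a_t = (r₁ + r₂)/2 = 2.418×10⁷ m.
At r₁: circular v_c1 = √(μ/r₁) = 7376 m/s; transfer-perigee v_p = √[μ(2/r₁ − 1/a_t)] = 9609 m/s.
Δv₁ = v_p − v_c1 = 2233 m/s.
At r₂: circular v_c2 = √(μ/r₂) = 3116 m/s; transfer-apogee v_a = √[μ(2/r₂ − 1/a_t)] = 1715 m/s.
Δv₂ = v_c2 − v_a = 1401 m/s.
Total Δv = Δv₁ + Δv₂ = 3634 m/s.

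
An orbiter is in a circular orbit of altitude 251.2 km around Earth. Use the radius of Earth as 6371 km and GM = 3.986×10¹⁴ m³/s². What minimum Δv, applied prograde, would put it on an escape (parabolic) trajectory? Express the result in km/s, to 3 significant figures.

Δv ≈ 3.21 km/s

r = 6371 + 251.2 = 6622.2 km = 6.6222×10⁶ m.
Circular speed v_c = √(μ/r) = 7758 m/s.
Escape speed v_esc = √(2μ/r) = √2 × v_c = 10970 m/s.
Δv = v_esc − v_c = 3214 m/s = 3.214 km/s.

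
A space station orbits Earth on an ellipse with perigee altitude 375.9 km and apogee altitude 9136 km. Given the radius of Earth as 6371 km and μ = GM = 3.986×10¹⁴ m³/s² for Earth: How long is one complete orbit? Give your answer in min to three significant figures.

T ≈ 195 min

r_p = 6371 + 375.9 = 6746.9 km = 6.7469×10⁶ m.
r_a = 6371 + 9136 = 15507 km = 1.5507×10⁷ m.
Semi-major axis a = (r_p + r_a)/2 = (6746.9 + 15507)/2 = 11127 km = 1.113×10⁷ m.
By Kepler's third law T = 2π√(a³/μ) = 2π × 1.859×10³ = 1.168×10⁴ s.
= 194.7 min.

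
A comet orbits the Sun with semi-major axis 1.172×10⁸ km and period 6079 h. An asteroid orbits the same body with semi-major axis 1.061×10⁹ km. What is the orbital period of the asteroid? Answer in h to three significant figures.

Kepler's third law: T² ∝ a³, so T₂ = T₁ (a₂/a₁)^(3/2).
a₂/a₁ = 9.053, (a₂/a₁)^(3/2) = 27.24.
T₂ = 6079 × 27.24 = 1.656×10⁵ h.

T₂ ≈ 1.66×10⁵ h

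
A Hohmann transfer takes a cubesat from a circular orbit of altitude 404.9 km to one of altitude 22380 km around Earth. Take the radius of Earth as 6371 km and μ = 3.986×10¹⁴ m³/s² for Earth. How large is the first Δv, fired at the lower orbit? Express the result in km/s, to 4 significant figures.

Δv ≈ 2.088 km/s

r₁ = 6371 + 404.9 = 6775.9 km = 6.7759×10⁶ m.
r₂ = 6371 + 22380 = 28751 km = 2.8751×10⁷ m.
Transfer ellipse a_t = (r₁ + r₂)/2 = 1.776×10⁷ m.
At r₁: circular v_c1 = √(μ/r₁) = 7670 m/s; transfer-perigee v_p = √[μ(2/r₁ − 1/a_t)] = 9758 m/s.
Δv₁ = v_p − v_c1 = 2088 m/s.
= 2.088 km/s.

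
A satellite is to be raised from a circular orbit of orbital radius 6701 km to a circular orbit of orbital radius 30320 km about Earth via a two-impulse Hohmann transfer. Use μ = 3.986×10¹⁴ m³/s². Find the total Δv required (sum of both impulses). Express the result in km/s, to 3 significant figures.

r₁ = 6701 km = 6.701×10⁶ m.
r₂ = 30320 km = 3.032×10⁷ m.
Transfer ellipse a_t = (r₁ + r₂)/2 = 1.851×10⁷ m.
At r₁: circular v_c1 = √(μ/r₁) = 7713 m/s; transfer-perigee v_p = √[μ(2/r₁ − 1/a_t)] = 9871 m/s.
Δv₁ = v_p − v_c1 = 2158 m/s.
At r₂: circular v_c2 = √(μ/r₂) = 3626 m/s; transfer-apogee v_a = √[μ(2/r₂ − 1/a_t)] = 2182 m/s.
Δv₂ = v_c2 − v_a = 1444 m/s.
Total Δv = Δv₁ + Δv₂ = 3603 m/s = 3.603 km/s.

Δv_total ≈ 3.60 km/s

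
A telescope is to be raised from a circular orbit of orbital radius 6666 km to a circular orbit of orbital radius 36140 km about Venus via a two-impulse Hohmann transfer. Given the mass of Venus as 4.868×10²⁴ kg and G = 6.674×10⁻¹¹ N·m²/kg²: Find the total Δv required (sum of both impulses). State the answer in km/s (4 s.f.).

μ = GM = 6.674×10⁻¹¹ × 4.868×10²⁴ = 3.249×10¹⁴ m³/s².
r₁ = 6666 km = 6.666×10⁶ m.
r₂ = 36140 km = 3.614×10⁷ m.
Transfer ellipse a_t = (r₁ + r₂)/2 = 2.140×10⁷ m.
At r₁: circular v_c1 = √(μ/r₁) = 6981 m/s; transfer-periapsis v_p = √[μ(2/r₁ − 1/a_t)] = 9072 m/s.
Δv₁ = v_p − v_c1 = 2090 m/s.
At r₂: circular v_c2 = √(μ/r₂) = 2998 m/s; transfer-apoapsis v_a = √[μ(2/r₂ − 1/a_t)] = 1673 m/s.
Δv₂ = v_c2 − v_a = 1325 m/s.
Total Δv = Δv₁ + Δv₂ = 3415 m/s = 3.415 km/s.

Δv_total ≈ 3.415 km/s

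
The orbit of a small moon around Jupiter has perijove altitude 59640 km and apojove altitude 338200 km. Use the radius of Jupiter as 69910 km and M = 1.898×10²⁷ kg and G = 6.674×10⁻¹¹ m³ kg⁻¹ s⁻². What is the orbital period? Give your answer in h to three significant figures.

μ = GM = 6.674×10⁻¹¹ × 1.898×10²⁷ = 1.267×10¹⁷ m³/s².
r_p = 69910 + 59640 = 129550 km = 1.2955×10⁸ m.
r_a = 69910 + 338200 = 408110 km = 4.0811×10⁸ m.
Semi-major axis a = (r_p + r_a)/2 = (1.2955×10⁵ + 4.0811×10⁵)/2 = 2.6883×10⁵ km = 2.688×10⁸ m.
By Kepler's third law T = 2π√(a³/μ) = 2π × 1.238×10⁴ = 7.781×10⁴ s.
= 21.61 h.

T ≈ 21.6 h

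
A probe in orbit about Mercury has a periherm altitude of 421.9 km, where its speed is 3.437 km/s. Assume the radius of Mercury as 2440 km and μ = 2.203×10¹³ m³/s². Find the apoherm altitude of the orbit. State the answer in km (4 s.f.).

apoherm altitude ≈ 6997 km

r_p = 2440 + 421.9 = 2861.9 km = 2.862×10⁶ m.
Specific energy ε = v²/2 − μ/r = -1.791×10⁶ J/kg, so a = −μ/(2ε) = 6.150×10⁶ m.
The apsides satisfy r_p + r_a = 2a, so the apoherm radius is 2a − r_p = 9.437×10⁶ m = 9437.1 km.
Apoherm altitude = 9437.1 − 2440 = 6997.1 km.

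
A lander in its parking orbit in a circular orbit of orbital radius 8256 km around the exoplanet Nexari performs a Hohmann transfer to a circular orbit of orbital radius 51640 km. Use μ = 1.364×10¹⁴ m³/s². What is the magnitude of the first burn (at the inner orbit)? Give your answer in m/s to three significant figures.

r₁ = 8256 km = 8.256×10⁶ m.
r₂ = 51640 km = 5.164×10⁷ m.
Transfer ellipse a_t = (r₁ + r₂)/2 = 2.995×10⁷ m.
At r₁: circular v_c1 = √(μ/r₁) = 4065 m/s; transfer-periapsis v_p = √[μ(2/r₁ − 1/a_t)] = 5337 m/s.
Δv₁ = v_p − v_c1 = 1273 m/s.

Δv ≈ 1270 m/s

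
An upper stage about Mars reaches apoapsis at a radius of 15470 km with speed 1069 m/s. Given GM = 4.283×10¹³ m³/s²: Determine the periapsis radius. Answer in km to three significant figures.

periapsis radius ≈ 4020 km

r_a = 1.547×10⁷ m.
Specific energy ε = v²/2 − μ/r = -2.197×10⁶ J/kg, so a = −μ/(2ε) = 9.746×10⁶ m.
The apsides satisfy r_p + r_a = 2a, so the periapsis radius is 2a − r_a = 4.023×10⁶ m = 4023.0 km.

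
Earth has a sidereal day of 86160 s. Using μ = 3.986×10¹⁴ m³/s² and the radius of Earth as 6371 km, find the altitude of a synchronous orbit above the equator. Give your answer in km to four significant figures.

A synchronous orbit has period T, so by Kepler's third law a = (μT²/4π²)^(1/3).
μT²/4π² = 3.986×10¹⁴ × (8.616×10⁴)² / 39.48 = 7.495×10²² m³.
a = 4.216×10⁷ m = 42163 km.
Altitude h = a − R = 42163 − 6371 = 35792 km.

h_sync ≈ 35790 km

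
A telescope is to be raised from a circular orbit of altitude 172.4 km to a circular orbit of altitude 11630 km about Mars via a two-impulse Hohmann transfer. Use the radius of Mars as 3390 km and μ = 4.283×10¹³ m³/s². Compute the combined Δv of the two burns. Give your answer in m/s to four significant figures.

Δv_total ≈ 1584 m/s

r₁ = 3390 + 172.4 = 3562.4 km = 3.5624×10⁶ m.
r₂ = 3390 + 11630 = 15020 km = 1.5020×10⁷ m.
Transfer ellipse a_t = (r₁ + r₂)/2 = 9.291×10⁶ m.
At r₁: circular v_c1 = √(μ/r₁) = 3467 m/s; transfer-periapsis v_p = √[μ(2/r₁ − 1/a_t)] = 4409 m/s.
Δv₁ = v_p − v_c1 = 941.2 m/s.
At r₂: circular v_c2 = √(μ/r₂) = 1689 m/s; transfer-apoapsis v_a = √[μ(2/r₂ − 1/a_t)] = 1046 m/s.
Δv₂ = v_c2 − v_a = 643.0 m/s.
Total Δv = Δv₁ + Δv₂ = 1584 m/s.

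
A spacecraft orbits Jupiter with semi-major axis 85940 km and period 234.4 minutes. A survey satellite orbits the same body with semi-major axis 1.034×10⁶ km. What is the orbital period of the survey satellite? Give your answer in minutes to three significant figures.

Kepler's third law: T² ∝ a³, so T₂ = T₁ (a₂/a₁)^(3/2).
a₂/a₁ = 12.03, (a₂/a₁)^(3/2) = 41.73.
T₂ = 234.4 × 41.73 = 9782 minutes.

T₂ ≈ 9780 minutes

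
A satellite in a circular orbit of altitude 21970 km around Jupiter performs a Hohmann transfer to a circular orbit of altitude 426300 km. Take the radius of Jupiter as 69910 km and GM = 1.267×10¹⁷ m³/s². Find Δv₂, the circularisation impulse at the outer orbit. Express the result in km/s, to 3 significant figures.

Δv ≈ 7.05 km/s

r₁ = 69910 + 21970 = 91880 km = 9.1880×10⁷ m.
r₂ = 69910 + 426300 = 496210 km = 4.9621×10⁸ m.
Transfer ellipse a_t = (r₁ + r₂)/2 = 2.940×10⁸ m.
At r₁: circular v_c1 = √(μ/r₁) = 37130 m/s; transfer-perijove v_p = √[μ(2/r₁ − 1/a_t)] = 48240 m/s.
At r₂: circular v_c2 = √(μ/r₂) = 15980 m/s; transfer-apojove v_a = √[μ(2/r₂ − 1/a_t)] = 8932 m/s.
Δv₂ = v_c2 − v_a = 7047 m/s.
= 7.047 km/s.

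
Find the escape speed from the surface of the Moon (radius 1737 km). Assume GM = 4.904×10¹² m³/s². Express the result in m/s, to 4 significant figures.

v_esc ≈ 2376 m/s

r = R = 1.737×10⁶ m.
Escape speed v_esc = √(2μ/r) = √(2 × 4.904×10¹² / 1.737×10⁶) = √(5.647×10⁶) = 2376 m/s.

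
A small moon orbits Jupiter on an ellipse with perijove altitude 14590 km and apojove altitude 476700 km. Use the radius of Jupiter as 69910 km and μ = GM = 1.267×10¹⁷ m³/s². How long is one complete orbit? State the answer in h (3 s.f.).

r_p = 69910 + 14590 = 84500 km = 8.4500×10⁷ m.
r_a = 69910 + 476700 = 546610 km = 5.4661×10⁸ m.
Semi-major axis a = (r_p + r_a)/2 = (84500 + 5.4661×10⁵)/2 = 3.1556×10⁵ km = 3.156×10⁸ m.
By Kepler's third law T = 2π√(a³/μ) = 2π × 1.575×10⁴ = 9.895×10⁴ s.
= 27.49 h.

T ≈ 27.5 h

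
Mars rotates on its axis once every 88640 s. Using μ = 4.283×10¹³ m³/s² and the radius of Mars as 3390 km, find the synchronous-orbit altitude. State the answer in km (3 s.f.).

A synchronous orbit has period T, so by Kepler's third law a = (μT²/4π²)^(1/3).
μT²/4π² = 4.283×10¹³ × (8.864×10⁴)² / 39.48 = 8.524×10²¹ m³.
a = 2.043×10⁷ m = 20428 km.
Altitude h = a − R = 20428 − 3390 = 17038 km.

h_sync ≈ 17000 km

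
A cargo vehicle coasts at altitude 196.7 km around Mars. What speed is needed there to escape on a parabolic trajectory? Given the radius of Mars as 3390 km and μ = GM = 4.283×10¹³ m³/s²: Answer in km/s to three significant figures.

r = 3390 + 196.7 = 3586.7 km = 3.5867×10⁶ m.
Escape speed v_esc = √(2μ/r) = √(2 × 4.283×10¹³ / 3.587×10⁶) = √(2.388×10⁷) = 4887 m/s.
= 4.887 km/s.

v_esc ≈ 4.89 km/s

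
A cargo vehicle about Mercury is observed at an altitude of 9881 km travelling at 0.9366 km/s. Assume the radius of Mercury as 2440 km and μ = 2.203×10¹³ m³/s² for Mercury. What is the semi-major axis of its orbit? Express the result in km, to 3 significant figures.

r = 2440 + 9881 = 12321 km = 1.232×10⁷ m.
Vis-viva rearranged: 1/a = 2/r − v²/μ = 1.623×10⁻⁷ − 3.982×10⁻⁸ = 1.225×10⁻⁷ m⁻¹.
a = 8.163×10⁶ m = 8162.9 km.

a ≈ 8160 km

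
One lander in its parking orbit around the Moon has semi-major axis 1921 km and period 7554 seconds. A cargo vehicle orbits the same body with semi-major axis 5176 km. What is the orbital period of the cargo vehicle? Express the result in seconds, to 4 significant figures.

Kepler's third law: T² ∝ a³, so T₂ = T₁ (a₂/a₁)^(3/2).
a₂/a₁ = 2.694, (a₂/a₁)^(3/2) = 4.423.
T₂ = 7554 × 4.423 = 33410 seconds.

T₂ ≈ 33410 seconds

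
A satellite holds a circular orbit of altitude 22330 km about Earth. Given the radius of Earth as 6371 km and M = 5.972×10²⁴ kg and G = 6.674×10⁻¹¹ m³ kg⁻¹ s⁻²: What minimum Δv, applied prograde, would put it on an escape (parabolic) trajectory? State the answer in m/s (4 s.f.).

μ = GM = 6.674×10⁻¹¹ × 5.972×10²⁴ = 3.986×10¹⁴ m³/s².
r = 6371 + 22330 = 28701 km = 2.8701×10⁷ m.
Circular speed v_c = √(μ/r) = 3727 m/s.
Escape speed v_esc = √(2μ/r) = √2 × v_c = 5270 m/s.
Δv = v_esc − v_c = 1544 m/s.

Δv ≈ 1544 m/s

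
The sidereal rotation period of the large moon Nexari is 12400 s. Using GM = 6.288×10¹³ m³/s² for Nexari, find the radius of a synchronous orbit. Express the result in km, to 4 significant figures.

r_sync ≈ 6257 km

A synchronous orbit has period T, so by Kepler's third law a = (μT²/4π²)^(1/3).
μT²/4π² = 6.288×10¹³ × (1.240×10⁴)² / 39.48 = 2.449×10²⁰ m³.
a = 6.257×10⁶ m = 6256.5 km.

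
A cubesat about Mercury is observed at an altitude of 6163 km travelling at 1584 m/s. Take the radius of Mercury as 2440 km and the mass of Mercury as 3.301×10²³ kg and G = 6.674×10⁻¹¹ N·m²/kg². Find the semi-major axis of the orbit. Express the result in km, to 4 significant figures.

a ≈ 8432 km

μ = GM = 6.674×10⁻¹¹ × 3.301×10²³ = 2.203×10¹³ m³/s².
r = 2440 + 6163 = 8603.0 km = 8.603×10⁶ m.
Vis-viva rearranged: 1/a = 2/r − v²/μ = 2.325×10⁻⁷ − 1.139×10⁻⁷ = 1.186×10⁻⁷ m⁻¹.
a = 8.432×10⁶ m = 8432.5 km.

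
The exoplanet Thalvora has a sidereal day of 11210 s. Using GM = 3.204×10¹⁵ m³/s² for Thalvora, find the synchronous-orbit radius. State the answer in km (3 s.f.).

r_sync ≈ 21700 km

A synchronous orbit has period T, so by Kepler's third law a = (μT²/4π²)^(1/3).
μT²/4π² = 3.204×10¹⁵ × (1.121×10⁴)² / 39.48 = 1.020×10²² m³.
a = 2.169×10⁷ m = 21686 km.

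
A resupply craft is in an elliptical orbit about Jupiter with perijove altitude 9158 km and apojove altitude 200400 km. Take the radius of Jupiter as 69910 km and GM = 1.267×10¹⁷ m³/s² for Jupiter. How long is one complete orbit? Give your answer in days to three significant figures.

T ≈ 0.472 days

r_p = 69910 + 9158 = 79068 km = 7.9068×10⁷ m.
r_a = 69910 + 200400 = 270310 km = 2.7031×10⁸ m.
Semi-major axis a = (r_p + r_a)/2 = (79068 + 2.7031×10⁵)/2 = 1.7469×10⁵ km = 1.747×10⁸ m.
By Kepler's third law T = 2π√(a³/μ) = 2π × 6.486×10³ = 4.076×10⁴ s.
= 0.4717 days.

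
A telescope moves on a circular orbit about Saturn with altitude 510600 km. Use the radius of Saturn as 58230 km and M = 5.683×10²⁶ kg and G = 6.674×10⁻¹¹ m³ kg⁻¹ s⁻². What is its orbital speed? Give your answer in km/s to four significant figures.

μ = GM = 6.674×10⁻¹¹ × 5.683×10²⁶ = 3.793×10¹⁶ m³/s².
r = 58230 + 510600 = 568830 km = 5.6883×10⁸ m.
For a circular orbit v = √(μ/r) = √(3.793×10¹⁶ / 5.688×10⁸) = √(6.668×10⁷) = 8166 m/s.
That is 8.166 km/s.

v ≈ 8.166 km/s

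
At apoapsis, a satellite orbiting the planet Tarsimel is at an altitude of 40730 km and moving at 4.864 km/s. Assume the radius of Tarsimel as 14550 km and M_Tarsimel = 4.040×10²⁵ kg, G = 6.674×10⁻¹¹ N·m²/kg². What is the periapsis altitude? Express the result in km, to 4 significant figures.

periapsis altitude ≈ 3149 km

μ = GM = 6.674×10⁻¹¹ × 4.040×10²⁵ = 2.696×10¹⁵ m³/s².
r_a = 14550 + 40730 = 55280 km = 5.528×10⁷ m.
Specific energy ε = v²/2 − μ/r = -3.695×10⁷ J/kg, so a = −μ/(2ε) = 3.649×10⁷ m.
The apsides satisfy r_p + r_a = 2a, so the periapsis radius is 2a − r_a = 1.770×10⁷ m = 17699 km.
Periapsis altitude = 17699 − 14550 = 3149.4 km.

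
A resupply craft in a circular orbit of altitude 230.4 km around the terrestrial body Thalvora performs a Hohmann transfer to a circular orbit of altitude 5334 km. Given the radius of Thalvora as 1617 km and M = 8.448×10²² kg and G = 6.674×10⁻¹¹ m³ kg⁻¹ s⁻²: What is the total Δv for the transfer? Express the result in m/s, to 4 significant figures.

μ = GM = 6.674×10⁻¹¹ × 8.448×10²² = 5.638×10¹² m³/s².
r₁ = 1617 + 230.4 = 1847.4 km = 1.8474×10⁶ m.
r₂ = 1617 + 5334 = 6951.0 km = 6.9510×10⁶ m.
Transfer ellipse a_t = (r₁ + r₂)/2 = 4.399×10⁶ m.
At r₁: circular v_c1 = √(μ/r₁) = 1747 m/s; transfer-periapsis v_p = √[μ(2/r₁ − 1/a_t)] = 2196 m/s.
Δv₁ = v_p − v_c1 = 449.0 m/s.
At r₂: circular v_c2 = √(μ/r₂) = 900.6 m/s; transfer-apoapsis v_a = √[μ(2/r₂ − 1/a_t)] = 583.6 m/s.
Δv₂ = v_c2 − v_a = 317.0 m/s.
Total Δv = Δv₁ + Δv₂ = 766.0 m/s.

Δv_total ≈ 766.0 m/s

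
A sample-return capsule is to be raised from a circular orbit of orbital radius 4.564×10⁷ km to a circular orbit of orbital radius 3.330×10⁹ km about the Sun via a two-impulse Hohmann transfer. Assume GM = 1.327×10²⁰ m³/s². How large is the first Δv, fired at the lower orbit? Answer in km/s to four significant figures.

Δv ≈ 21.82 km/s

r₁ = 4.564×10⁷ km = 4.564×10¹⁰ m.
r₂ = 3.330×10⁹ km = 3.330×10¹² m.
Transfer ellipse a_t = (r₁ + r₂)/2 = 1.688×10¹² m.
At r₁: circular v_c1 = √(μ/r₁) = 53920 m/s; transfer-perihelion v_p = √[μ(2/r₁ − 1/a_t)] = 75740 m/s.
Δv₁ = v_p − v_c1 = 21820 m/s.
= 21.82 km/s.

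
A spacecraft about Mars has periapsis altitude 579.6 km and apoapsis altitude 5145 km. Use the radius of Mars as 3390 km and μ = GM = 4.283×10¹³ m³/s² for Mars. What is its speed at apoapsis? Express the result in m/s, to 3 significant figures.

v ≈ 1780 m/s

r_p = 3390 + 579.6 = 3969.6 km = 3.9696×10⁶ m.
r_a = 3390 + 5145 = 8535.0 km = 8.5350×10⁶ m.
Semi-major axis a = (r_p + r_a)/2 = 6252.3 km = 6.252×10⁶ m.
Vis-viva: v² = μ(2/r − 1/a) = 4.283×10¹³ × (2.343×10⁻⁷ − 1.599×10⁻⁷) = 3.186×10⁶ m²/s².
v = 1785 m/s.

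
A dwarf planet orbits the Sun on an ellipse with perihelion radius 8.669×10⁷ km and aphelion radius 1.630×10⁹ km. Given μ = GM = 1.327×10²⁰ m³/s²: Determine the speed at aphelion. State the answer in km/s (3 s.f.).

Semi-major axis a = (r_p + r_a)/2 = 8.5834×10⁸ km = 8.583×10¹¹ m.
Vis-viva: v² = μ(2/r − 1/a) = 1.327×10²⁰ × (1.227×10⁻¹² − 1.165×10⁻¹²) = 8.222×10⁶ m²/s².
v = 2867 m/s = 2.867 km/s.

v ≈ 2.87 km/s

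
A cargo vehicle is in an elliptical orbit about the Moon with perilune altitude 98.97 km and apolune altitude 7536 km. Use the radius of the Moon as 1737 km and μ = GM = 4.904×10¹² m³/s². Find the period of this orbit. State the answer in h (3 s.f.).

r_p = 1737 + 98.97 = 1836.0 km = 1.8360×10⁶ m.
r_a = 1737 + 7536 = 9273.0 km = 9.2730×10⁶ m.
Semi-major axis a = (r_p + r_a)/2 = (1836.0 + 9273.0)/2 = 5554.5 km = 5.554×10⁶ m.
By Kepler's third law T = 2π√(a³/μ) = 2π × 5.911×10³ = 3.714×10⁴ s.
= 10.32 h.

T ≈ 10.3 h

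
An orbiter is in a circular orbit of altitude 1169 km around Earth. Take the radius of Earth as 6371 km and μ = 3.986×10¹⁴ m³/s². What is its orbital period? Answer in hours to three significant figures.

r = 6371 + 1169 = 7540.0 km = 7.5400×10⁶ m.
Kepler's third law: T = 2π√(r³/μ) = 2π√((7.540×10⁶)³ / 3.986×10¹⁴).
r³/μ = 1.075×10⁶ s², so T = 2π × 1.037×10³ = 6.516×10³ s.
Converting: 6.516×10³ s ÷ 3600 = 1.810 hours.

T ≈ 1.81 hours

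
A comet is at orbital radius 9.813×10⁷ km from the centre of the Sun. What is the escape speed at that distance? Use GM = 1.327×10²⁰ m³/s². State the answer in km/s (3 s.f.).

v_esc ≈ 52.0 km/s

r = 9.813×10⁷ km = 9.813×10¹⁰ m.
Escape speed v_esc = √(2μ/r) = √(2 × 1.327×10²⁰ / 9.813×10¹⁰) = √(2.705×10⁹) = 52010 m/s.
= 52.01 km/s.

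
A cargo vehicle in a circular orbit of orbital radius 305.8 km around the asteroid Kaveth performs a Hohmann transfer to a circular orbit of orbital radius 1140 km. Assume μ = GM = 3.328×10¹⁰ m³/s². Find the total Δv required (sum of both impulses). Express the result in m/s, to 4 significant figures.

r₁ = 305.8 km = 3.058×10⁵ m.
r₂ = 1140 km = 1.140×10⁶ m.
Transfer ellipse a_t = (r₁ + r₂)/2 = 7.229×10⁵ m.
At r₁: circular v_c1 = √(μ/r₁) = 329.9 m/s; transfer-periapsis v_p = √[μ(2/r₁ − 1/a_t)] = 414.3 m/s.
Δv₁ = v_p − v_c1 = 84.38 m/s.
At r₂: circular v_c2 = √(μ/r₂) = 170.9 m/s; transfer-apoapsis v_a = √[μ(2/r₂ − 1/a_t)] = 111.1 m/s.
Δv₂ = v_c2 − v_a = 59.73 m/s.
Total Δv = Δv₁ + Δv₂ = 144.1 m/s.

Δv_total ≈ 144.1 m/s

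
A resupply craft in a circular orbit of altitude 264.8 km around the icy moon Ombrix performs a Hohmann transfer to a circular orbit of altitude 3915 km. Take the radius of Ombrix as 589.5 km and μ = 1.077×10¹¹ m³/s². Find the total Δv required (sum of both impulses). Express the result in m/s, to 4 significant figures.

r₁ = 589.5 + 264.8 = 854.30 km = 8.5430×10⁵ m.
r₂ = 589.5 + 3915 = 4504.5 km = 4.5045×10⁶ m.
Transfer ellipse a_t = (r₁ + r₂)/2 = 2.679×10⁶ m.
At r₁: circular v_c1 = √(μ/r₁) = 355.1 m/s; transfer-periapsis v_p = √[μ(2/r₁ − 1/a_t)] = 460.4 m/s.
Δv₁ = v_p − v_c1 = 105.3 m/s.
At r₂: circular v_c2 = √(μ/r₂) = 154.6 m/s; transfer-apoapsis v_a = √[μ(2/r₂ − 1/a_t)] = 87.31 m/s.
Δv₂ = v_c2 − v_a = 67.32 m/s.
Total Δv = Δv₁ + Δv₂ = 172.6 m/s.

Δv_total ≈ 172.6 m/s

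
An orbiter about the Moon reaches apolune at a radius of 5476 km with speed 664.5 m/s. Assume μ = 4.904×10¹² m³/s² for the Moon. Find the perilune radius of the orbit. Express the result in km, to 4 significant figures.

perilune radius ≈ 1792 km

r_a = 5.476×10⁶ m.
Specific energy ε = v²/2 − μ/r = -6.748×10⁵ J/kg, so a = −μ/(2ε) = 3.634×10⁶ m.
The apsides satisfy r_p + r_a = 2a, so the perilune radius is 2a − r_a = 1.792×10⁶ m = 1791.7 km.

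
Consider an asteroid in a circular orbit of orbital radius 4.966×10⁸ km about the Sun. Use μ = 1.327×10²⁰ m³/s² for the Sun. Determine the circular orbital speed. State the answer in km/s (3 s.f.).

v ≈ 16.3 km/s

r = 4.966×10⁸ km = 4.966×10¹¹ m.
For a circular orbit v = √(μ/r) = √(1.327×10²⁰ / 4.966×10¹¹) = √(2.672×10⁸) = 16350 m/s.
That is 16.35 km/s.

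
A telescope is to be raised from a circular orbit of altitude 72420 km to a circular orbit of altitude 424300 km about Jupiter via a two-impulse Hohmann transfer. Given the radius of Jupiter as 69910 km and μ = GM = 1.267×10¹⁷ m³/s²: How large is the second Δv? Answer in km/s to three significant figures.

Δv ≈ 5.30 km/s

r₁ = 69910 + 72420 = 142330 km = 1.4233×10⁸ m.
r₂ = 69910 + 424300 = 494210 km = 4.9421×10⁸ m.
Transfer ellipse a_t = (r₁ + r₂)/2 = 3.183×10⁸ m.
At r₁: circular v_c1 = √(μ/r₁) = 29840 m/s; transfer-perijove v_p = √[μ(2/r₁ − 1/a_t)] = 37180 m/s.
At r₂: circular v_c2 = √(μ/r₂) = 16010 m/s; transfer-apojove v_a = √[μ(2/r₂ − 1/a_t)] = 10710 m/s.
Δv₂ = v_c2 − v_a = 5304 m/s.
= 5.304 km/s.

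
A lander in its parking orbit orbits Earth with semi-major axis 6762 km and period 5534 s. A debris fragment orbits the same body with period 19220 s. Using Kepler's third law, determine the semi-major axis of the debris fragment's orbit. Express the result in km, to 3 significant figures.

a₂ ≈ 15500 km

Kepler's third law: a³ ∝ T², so a₂ = a₁ (T₂/T₁)^(2/3).
T₂/T₁ = 3.473, (T₂/T₁)^(2/3) = 2.293.
a₂ = 6762 × 2.293 = 15510 km.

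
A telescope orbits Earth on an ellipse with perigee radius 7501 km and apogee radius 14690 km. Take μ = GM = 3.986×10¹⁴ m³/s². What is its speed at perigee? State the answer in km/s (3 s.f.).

v ≈ 8.39 km/s

Semi-major axis a = (r_p + r_a)/2 = 11096 km = 1.110×10⁷ m.
Vis-viva: v² = μ(2/r − 1/a) = 3.986×10¹⁴ × (2.666×10⁻⁷ − 9.013×10⁻⁸) = 7.035×10⁷ m²/s².
v = 8388 m/s = 8.388 km/s.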